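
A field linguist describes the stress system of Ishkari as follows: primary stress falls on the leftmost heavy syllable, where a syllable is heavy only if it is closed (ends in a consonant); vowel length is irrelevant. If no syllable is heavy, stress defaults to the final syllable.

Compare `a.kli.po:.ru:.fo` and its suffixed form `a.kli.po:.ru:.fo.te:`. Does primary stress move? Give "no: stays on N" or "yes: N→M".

Base `a.kli.po:.ru:.fo` (5 syllables):
  Weights: 1 a L, 2 kli L, 3 po: L, 4 ru: L, 5 fo L.
  No heavy syllable in the domain; default to the final syllable = syllable 5.
  → primary stress on syllable 5.
Suffixed `a.kli.po:.ru:.fo.te:` (6 syllables):
  Weights: 1 a L, 2 kli L, 3 po: L, 4 ru: L, 5 fo L, 6 te: L.
  No heavy syllable in the domain; default to the final syllable = syllable 6.
  → primary stress on syllable 6.

yes: 5→6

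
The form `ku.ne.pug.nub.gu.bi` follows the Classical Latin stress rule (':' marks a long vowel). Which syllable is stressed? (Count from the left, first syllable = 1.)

Classical Latin: stress the penult if heavy (long vowel or closed), else the antepenult.
Weights: 4 nub H, 5 gu L, 6 bi L.
The penult (syllable 5, gu) is light, so stress falls on the antepenult (syllable 4, nub).
Stress on syllable 4: ku.ne.pug.ˈnub.gu.bi.

4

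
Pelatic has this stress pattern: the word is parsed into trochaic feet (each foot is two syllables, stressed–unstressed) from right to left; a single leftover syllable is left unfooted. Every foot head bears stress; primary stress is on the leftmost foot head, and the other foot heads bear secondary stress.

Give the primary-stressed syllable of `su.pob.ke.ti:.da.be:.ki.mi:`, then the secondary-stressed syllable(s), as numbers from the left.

primary 1, secondary 3, 5, 7

Parse right to left into trochaic (ˈσσ) feet: (ˈsu.pob) (ˈke.ti:) (ˈda.be:) (ˈki.mi:).
Foot heads (stressed positions): 1, 3, 5, 7.
End Rule Leftmost: primary stress on the leftmost head = syllable 1.
Secondary stress on 3, 5, 7: ˈsu.pob.ˌke.ti:.ˌda.be:.ˌki.mi:.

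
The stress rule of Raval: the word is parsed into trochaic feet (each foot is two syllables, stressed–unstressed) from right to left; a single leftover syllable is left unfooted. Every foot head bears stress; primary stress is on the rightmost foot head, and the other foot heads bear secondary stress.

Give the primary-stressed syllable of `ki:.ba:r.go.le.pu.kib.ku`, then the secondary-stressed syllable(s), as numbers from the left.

Parse right to left into trochaic (ˈσσ) feet: ki: (ˈba:r.go) (ˈle.pu) (ˈkib.ku). Syllable 1 is left unfooted.
Foot heads (stressed positions): 2, 4, 6.
End Rule Rightmost: primary stress on the rightmost head = syllable 6.
Secondary stress on 2, 4: ki:.ˌba:r.go.ˌle.pu.ˈkib.ku.

primary 6, secondary 2, 4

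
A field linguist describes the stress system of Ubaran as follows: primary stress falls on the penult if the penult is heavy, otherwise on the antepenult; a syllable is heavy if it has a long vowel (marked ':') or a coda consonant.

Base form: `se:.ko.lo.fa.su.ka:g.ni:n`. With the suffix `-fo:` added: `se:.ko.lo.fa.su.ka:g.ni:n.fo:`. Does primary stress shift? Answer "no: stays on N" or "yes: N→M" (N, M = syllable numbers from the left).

Base `se:.ko.lo.fa.su.ka:g.ni:n` (7 syllables):
  Weights: 5 su L, 6 ka:g H, 7 ni:n H.
  The penult (syllable 6, ka:g) is heavy, so it takes stress.
  → primary stress on syllable 6.
Suffixed `se:.ko.lo.fa.su.ka:g.ni:n.fo:` (8 syllables):
  Weights: 6 ka:g H, 7 ni:n H, 8 fo: H.
  The penult (syllable 7, ni:n) is heavy, so it takes stress.
  → primary stress on syllable 7.

yes: 6→7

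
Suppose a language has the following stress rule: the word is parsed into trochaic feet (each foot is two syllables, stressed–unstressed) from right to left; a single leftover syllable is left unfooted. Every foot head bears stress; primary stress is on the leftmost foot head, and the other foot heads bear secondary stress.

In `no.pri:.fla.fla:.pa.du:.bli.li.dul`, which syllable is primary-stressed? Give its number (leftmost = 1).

Parse right to left into trochaic (ˈσσ) feet: no (ˈpri:.fla) (ˈfla:.pa) (ˈdu:.bli) (ˈli.dul). Syllable 1 is left unfooted.
Foot heads (stressed positions): 2, 4, 6, 8.
End Rule Leftmost: primary stress on the leftmost head = syllable 2.
Primary stress: syllable 2 → no.ˈpri:.fla.fla:.pa.du:.bli.li.dul.

2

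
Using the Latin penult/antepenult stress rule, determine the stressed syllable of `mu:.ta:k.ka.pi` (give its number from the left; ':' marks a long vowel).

Classical Latin: stress the penult if heavy (long vowel or closed), else the antepenult.
Weights: 2 ta:k H, 3 ka L, 4 pi L.
The penult (syllable 3, ka) is light, so stress falls on the antepenult (syllable 2, ta:k).
Stress on syllable 2: mu:.ˈta:k.ka.pi.

2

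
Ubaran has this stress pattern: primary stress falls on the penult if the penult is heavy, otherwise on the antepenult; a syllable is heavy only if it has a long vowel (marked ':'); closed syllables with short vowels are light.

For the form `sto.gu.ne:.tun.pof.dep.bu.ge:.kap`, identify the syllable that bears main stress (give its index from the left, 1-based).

8

Weights: 7 bu L, 8 ge: H, 9 kap L.
The penult (syllable 8, ge:) is heavy, so it takes stress.
Primary stress: syllable 8 → sto.gu.ne:.tun.pof.dep.bu.ˈge:.kap.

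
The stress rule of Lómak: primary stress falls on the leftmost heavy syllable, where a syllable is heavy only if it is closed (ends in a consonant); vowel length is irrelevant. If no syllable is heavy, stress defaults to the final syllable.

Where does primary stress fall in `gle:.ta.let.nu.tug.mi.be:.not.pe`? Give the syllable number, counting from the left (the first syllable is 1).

3

Weights: 1 gle: L, 2 ta L, 3 let H, 4 nu L, 5 tug H, 6 mi L, 7 be: L, 8 not H, 9 pe L.
Heavy syllables in the domain: 3, 5, 8. The leftmost is syllable 3 (let).
Primary stress: syllable 3 → gle:.ta.ˈlet.nu.tug.mi.be:.not.pe.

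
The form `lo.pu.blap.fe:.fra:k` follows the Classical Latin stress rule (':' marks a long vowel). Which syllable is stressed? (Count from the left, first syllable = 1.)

Classical Latin: stress the penult if heavy (long vowel or closed), else the antepenult.
Weights: 3 blap H, 4 fe: H, 5 fra:k H.
The penult (syllable 4, fe:) is heavy, so it takes stress.
Stress on syllable 4: lo.pu.blap.ˈfe:.fra:k.

4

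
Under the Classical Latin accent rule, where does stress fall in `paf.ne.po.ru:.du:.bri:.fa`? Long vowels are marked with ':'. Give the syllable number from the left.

Classical Latin: stress the penult if heavy (long vowel or closed), else the antepenult.
Weights: 5 du: H, 6 bri: H, 7 fa L.
The penult (syllable 6, bri:) is heavy, so it takes stress.
Stress on syllable 6: paf.ne.po.ru:.du:.ˈbri:.fa.

6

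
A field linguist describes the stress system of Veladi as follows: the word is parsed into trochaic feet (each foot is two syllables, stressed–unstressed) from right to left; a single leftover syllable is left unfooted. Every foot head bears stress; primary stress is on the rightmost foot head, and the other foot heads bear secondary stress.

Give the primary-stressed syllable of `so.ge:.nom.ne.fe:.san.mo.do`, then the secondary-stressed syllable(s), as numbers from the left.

Parse right to left into trochaic (ˈσσ) feet: (ˈso.ge:) (ˈnom.ne) (ˈfe:.san) (ˈmo.do).
Foot heads (stressed positions): 1, 3, 5, 7.
End Rule Rightmost: primary stress on the rightmost head = syllable 7.
Secondary stress on 1, 3, 5: ˌso.ge:.ˌnom.ne.ˌfe:.san.ˈmo.do.

primary 7, secondary 1, 3, 5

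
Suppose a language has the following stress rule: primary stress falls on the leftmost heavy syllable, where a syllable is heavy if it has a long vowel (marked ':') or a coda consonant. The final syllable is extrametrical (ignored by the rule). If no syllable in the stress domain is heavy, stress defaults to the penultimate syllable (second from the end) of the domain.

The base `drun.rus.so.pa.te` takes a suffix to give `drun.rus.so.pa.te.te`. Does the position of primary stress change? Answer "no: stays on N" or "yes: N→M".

no: stays on 1

Base `drun.rus.so.pa.te` (5 syllables):
  The final syllable (5, te) is extrametrical; the stress domain is syllables 1–4.
  Weights: 1 drun H, 2 rus H, 3 so L, 4 pa L.
  Heavy syllables in the domain: 1, 2. The leftmost is syllable 1 (drun).
  → primary stress on syllable 1.
Suffixed `drun.rus.so.pa.te.te` (6 syllables):
  The final syllable (6, te) is extrametrical; the stress domain is syllables 1–5.
  Weights: 1 drun H, 2 rus H, 3 so L, 4 pa L, 5 te L.
  Heavy syllables in the domain: 1, 2. The leftmost is syllable 1 (drun).
  → primary stress on syllable 1.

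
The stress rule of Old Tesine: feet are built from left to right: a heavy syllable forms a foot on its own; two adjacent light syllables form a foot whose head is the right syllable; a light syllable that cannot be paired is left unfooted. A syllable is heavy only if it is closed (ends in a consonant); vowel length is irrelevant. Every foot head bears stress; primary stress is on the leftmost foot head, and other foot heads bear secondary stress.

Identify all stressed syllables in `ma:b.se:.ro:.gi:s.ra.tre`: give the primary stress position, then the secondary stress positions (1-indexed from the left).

Weights: 1 ma:b H, 2 se: L, 3 ro: L, 4 gi:s H, 5 ra L, 6 tre L.
Parse left to right (heavy = foot alone; LL = one foot; stranded L unfooted): (ˈma:b) (se:.ˈro:) (ˈgi:s) (ra.ˈtre).
Foot heads: 1, 3, 4, 6.
Primary stress on the leftmost head = syllable 1.
Secondary stress on 3, 4, 6: ˈma:b.se:.ˌro:.ˌgi:s.ra.ˌtre.

primary 1, secondary 3, 4, 6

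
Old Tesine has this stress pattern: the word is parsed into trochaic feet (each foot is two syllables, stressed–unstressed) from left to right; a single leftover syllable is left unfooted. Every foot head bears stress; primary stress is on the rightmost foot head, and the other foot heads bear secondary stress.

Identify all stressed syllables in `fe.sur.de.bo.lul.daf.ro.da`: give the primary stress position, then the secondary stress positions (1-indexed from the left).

Parse left to right into trochaic (ˈσσ) feet: (ˈfe.sur) (ˈde.bo) (ˈlul.daf) (ˈro.da).
Foot heads (stressed positions): 1, 3, 5, 7.
End Rule Rightmost: primary stress on the rightmost head = syllable 7.
Secondary stress on 1, 3, 5: ˌfe.sur.ˌde.bo.ˌlul.daf.ˈro.da.

primary 7, secondary 1, 3, 5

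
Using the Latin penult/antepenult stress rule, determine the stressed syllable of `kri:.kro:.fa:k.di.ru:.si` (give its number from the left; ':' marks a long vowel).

Classical Latin: stress the penult if heavy (long vowel or closed), else the antepenult.
Weights: 4 di L, 5 ru: H, 6 si L.
The penult (syllable 5, ru:) is heavy, so it takes stress.
Stress on syllable 5: kri:.kro:.fa:k.di.ˈru:.si.

5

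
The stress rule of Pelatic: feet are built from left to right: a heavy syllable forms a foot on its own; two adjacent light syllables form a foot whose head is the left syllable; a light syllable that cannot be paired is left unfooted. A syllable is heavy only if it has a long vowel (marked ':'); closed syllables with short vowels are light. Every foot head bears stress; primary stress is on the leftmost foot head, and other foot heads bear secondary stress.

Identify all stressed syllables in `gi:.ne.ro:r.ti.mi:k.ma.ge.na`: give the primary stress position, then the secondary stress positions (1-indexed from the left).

Weights: 1 gi: H, 2 ne L, 3 ro:r H, 4 ti L, 5 mi:k H, 6 ma L, 7 ge L, 8 na L.
Parse left to right (heavy = foot alone; LL = one foot; stranded L unfooted): (ˈgi:) ne (ˈro:r) ti (ˈmi:k) (ˈma.ge) na.
Foot heads: 1, 3, 5, 6.
Primary stress on the leftmost head = syllable 1.
Secondary stress on 3, 5, 6: ˈgi:.ne.ˌro:r.ti.ˌmi:k.ˌma.ge.na.

primary 1, secondary 3, 5, 6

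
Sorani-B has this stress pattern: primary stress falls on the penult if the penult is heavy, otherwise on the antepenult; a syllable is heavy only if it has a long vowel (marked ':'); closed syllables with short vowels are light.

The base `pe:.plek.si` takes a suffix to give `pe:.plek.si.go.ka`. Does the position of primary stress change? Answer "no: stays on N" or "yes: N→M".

Base `pe:.plek.si` (3 syllables):
  Weights: 1 pe: H, 2 plek L, 3 si L.
  The penult (syllable 2, plek) is light, so stress falls on the antepenult (syllable 1, pe:).
  → primary stress on syllable 1.
Suffixed `pe:.plek.si.go.ka` (5 syllables):
  Weights: 3 si L, 4 go L, 5 ka L.
  The penult (syllable 4, go) is light, so stress falls on the antepenult (syllable 3, si).
  → primary stress on syllable 3.

yes: 1→3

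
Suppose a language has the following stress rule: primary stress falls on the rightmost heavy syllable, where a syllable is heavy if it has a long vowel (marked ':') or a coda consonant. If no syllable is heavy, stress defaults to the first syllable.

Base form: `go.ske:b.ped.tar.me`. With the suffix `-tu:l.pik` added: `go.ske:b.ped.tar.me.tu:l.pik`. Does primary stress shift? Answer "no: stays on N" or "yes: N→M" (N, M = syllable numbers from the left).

Base `go.ske:b.ped.tar.me` (5 syllables):
  Weights: 1 go L, 2 ske:b H, 3 ped H, 4 tar H, 5 me L.
  Heavy syllables in the domain: 2, 3, 4. The rightmost is syllable 4 (tar).
  → primary stress on syllable 4.
Suffixed `go.ske:b.ped.tar.me.tu:l.pik` (7 syllables):
  Weights: 1 go L, 2 ske:b H, 3 ped H, 4 tar H, 5 me L, 6 tu:l H, 7 pik H.
  Heavy syllables in the domain: 2, 3, 4, 6, 7. The rightmost is syllable 7 (pik).
  → primary stress on syllable 7.

yes: 4→7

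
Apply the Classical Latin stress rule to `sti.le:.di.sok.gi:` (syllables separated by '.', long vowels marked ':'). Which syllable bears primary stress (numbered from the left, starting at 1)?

4

Classical Latin: stress the penult if heavy (long vowel or closed), else the antepenult.
Weights: 3 di L, 4 sok H, 5 gi: H.
The penult (syllable 4, sok) is heavy, so it takes stress.
Stress on syllable 4: sti.le:.di.ˈsok.gi:.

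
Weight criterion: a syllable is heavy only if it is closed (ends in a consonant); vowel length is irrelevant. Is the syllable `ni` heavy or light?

light

`ni`: short vowel, open (no coda). Open (no coda) → light.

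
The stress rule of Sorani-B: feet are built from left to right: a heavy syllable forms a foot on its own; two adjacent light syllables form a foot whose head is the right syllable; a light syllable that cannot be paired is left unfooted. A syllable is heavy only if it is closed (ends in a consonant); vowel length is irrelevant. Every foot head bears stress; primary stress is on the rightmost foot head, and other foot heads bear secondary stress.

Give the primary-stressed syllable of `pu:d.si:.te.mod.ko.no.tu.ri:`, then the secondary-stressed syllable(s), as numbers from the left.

Weights: 1 pu:d H, 2 si: L, 3 te L, 4 mod H, 5 ko L, 6 no L, 7 tu L, 8 ri: L.
Parse left to right (heavy = foot alone; LL = one foot; stranded L unfooted): (ˈpu:d) (si:.ˈte) (ˈmod) (ko.ˈno) (tu.ˈri:).
Foot heads: 1, 3, 4, 6, 8.
Primary stress on the rightmost head = syllable 8.
Secondary stress on 1, 3, 4, 6: ˌpu:d.si:.ˌte.ˌmod.ko.ˌno.tu.ˈri:.

primary 8, secondary 1, 3, 4, 6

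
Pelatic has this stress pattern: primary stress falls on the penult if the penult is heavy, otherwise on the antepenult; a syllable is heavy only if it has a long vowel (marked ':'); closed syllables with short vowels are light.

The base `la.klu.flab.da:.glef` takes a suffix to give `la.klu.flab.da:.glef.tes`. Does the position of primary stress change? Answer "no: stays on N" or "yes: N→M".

no: stays on 4

Base `la.klu.flab.da:.glef` (5 syllables):
  Weights: 3 flab L, 4 da: H, 5 glef L.
  The penult (syllable 4, da:) is heavy, so it takes stress.
  → primary stress on syllable 4.
Suffixed `la.klu.flab.da:.glef.tes` (6 syllables):
  Weights: 4 da: H, 5 glef L, 6 tes L.
  The penult (syllable 5, glef) is light, so stress falls on the antepenult (syllable 4, da:).
  → primary stress on syllable 4.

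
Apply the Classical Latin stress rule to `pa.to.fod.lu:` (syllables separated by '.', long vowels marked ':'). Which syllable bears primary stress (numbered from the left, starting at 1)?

3

Classical Latin: stress the penult if heavy (long vowel or closed), else the antepenult.
Weights: 2 to L, 3 fod H, 4 lu: H.
The penult (syllable 3, fod) is heavy, so it takes stress.
Stress on syllable 3: pa.to.ˈfod.lu:.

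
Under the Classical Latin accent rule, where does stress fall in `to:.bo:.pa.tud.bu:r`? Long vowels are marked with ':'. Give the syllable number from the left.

4

Classical Latin: stress the penult if heavy (long vowel or closed), else the antepenult.
Weights: 3 pa L, 4 tud H, 5 bu:r H.
The penult (syllable 4, tud) is heavy, so it takes stress.
Stress on syllable 4: to:.bo:.pa.ˈtud.bu:r.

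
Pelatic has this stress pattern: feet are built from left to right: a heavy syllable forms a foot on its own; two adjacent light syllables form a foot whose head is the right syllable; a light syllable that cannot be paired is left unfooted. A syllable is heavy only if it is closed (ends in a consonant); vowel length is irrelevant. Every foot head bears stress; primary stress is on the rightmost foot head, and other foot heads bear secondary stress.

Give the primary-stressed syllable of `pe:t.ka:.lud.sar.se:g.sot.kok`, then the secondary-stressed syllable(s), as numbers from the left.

primary 7, secondary 1, 3, 4, 5, 6

Weights: 1 pe:t H, 2 ka: L, 3 lud H, 4 sar H, 5 se:g H, 6 sot H, 7 kok H.
Parse left to right (heavy = foot alone; LL = one foot; stranded L unfooted): (ˈpe:t) ka: (ˈlud) (ˈsar) (ˈse:g) (ˈsot) (ˈkok).
Foot heads: 1, 3, 4, 5, 6, 7.
Primary stress on the rightmost head = syllable 7.
Secondary stress on 1, 3, 4, 5, 6: ˌpe:t.ka:.ˌlud.ˌsar.ˌse:g.ˌsot.ˈkok.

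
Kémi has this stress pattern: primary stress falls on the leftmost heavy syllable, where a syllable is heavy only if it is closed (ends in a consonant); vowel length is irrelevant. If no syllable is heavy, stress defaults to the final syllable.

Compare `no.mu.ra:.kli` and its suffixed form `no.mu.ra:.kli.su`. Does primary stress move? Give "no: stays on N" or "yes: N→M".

Base `no.mu.ra:.kli` (4 syllables):
  Weights: 1 no L, 2 mu L, 3 ra: L, 4 kli L.
  No heavy syllable in the domain; default to the final syllable = syllable 4.
  → primary stress on syllable 4.
Suffixed `no.mu.ra:.kli.su` (5 syllables):
  Weights: 1 no L, 2 mu L, 3 ra: L, 4 kli L, 5 su L.
  No heavy syllable in the domain; default to the final syllable = syllable 5.
  → primary stress on syllable 5.

yes: 4→5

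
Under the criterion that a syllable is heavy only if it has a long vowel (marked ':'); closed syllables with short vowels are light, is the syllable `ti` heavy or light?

light

`ti`: short vowel, open (no coda). Short vowel → light.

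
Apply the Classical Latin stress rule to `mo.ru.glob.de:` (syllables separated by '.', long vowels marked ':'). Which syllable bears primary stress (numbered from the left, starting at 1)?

3

Classical Latin: stress the penult if heavy (long vowel or closed), else the antepenult.
Weights: 2 ru L, 3 glob H, 4 de: H.
The penult (syllable 3, glob) is heavy, so it takes stress.
Stress on syllable 3: mo.ru.ˈglob.de:.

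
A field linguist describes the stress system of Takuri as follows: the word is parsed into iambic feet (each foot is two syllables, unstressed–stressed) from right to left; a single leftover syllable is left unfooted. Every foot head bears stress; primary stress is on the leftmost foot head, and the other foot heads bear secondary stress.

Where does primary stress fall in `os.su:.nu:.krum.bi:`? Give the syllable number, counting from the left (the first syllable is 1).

3

Parse right to left into iambic (σˈσ) feet: os (su:.ˈnu:) (krum.ˈbi:). Syllable 1 is left unfooted.
Foot heads (stressed positions): 3, 5.
End Rule Leftmost: primary stress on the leftmost head = syllable 3.
Primary stress: syllable 3 → os.su:.ˈnu:.krum.bi:.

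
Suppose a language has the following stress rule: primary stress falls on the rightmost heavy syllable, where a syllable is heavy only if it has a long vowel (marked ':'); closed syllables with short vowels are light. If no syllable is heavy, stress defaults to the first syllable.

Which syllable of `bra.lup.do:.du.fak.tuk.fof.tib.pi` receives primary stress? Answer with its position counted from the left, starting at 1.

3

Weights: 1 bra L, 2 lup L, 3 do: H, 4 du L, 5 fak L, 6 tuk L, 7 fof L, 8 tib L, 9 pi L.
Heavy syllables in the domain: 3. The rightmost is syllable 3 (do:).
Primary stress: syllable 3 → bra.lup.ˈdo:.du.fak.tuk.fof.tib.pi.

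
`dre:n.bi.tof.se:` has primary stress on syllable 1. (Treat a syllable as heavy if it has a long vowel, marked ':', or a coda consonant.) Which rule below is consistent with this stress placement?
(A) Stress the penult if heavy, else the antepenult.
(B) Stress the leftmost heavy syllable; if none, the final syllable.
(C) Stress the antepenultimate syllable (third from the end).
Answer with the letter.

B

Rule A → syllable 3 (observed: 1).
Rule B → syllable 1 ✓.
Rule C → syllable 2 (observed: 1).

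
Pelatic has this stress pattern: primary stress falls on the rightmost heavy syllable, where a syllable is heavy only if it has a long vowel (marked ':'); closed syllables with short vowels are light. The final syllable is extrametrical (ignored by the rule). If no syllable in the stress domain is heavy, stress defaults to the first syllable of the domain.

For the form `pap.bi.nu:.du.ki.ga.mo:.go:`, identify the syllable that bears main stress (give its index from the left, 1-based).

7

The final syllable (8, go:) is extrametrical; the stress domain is syllables 1–7.
Weights: 1 pap L, 2 bi L, 3 nu: H, 4 du L, 5 ki L, 6 ga L, 7 mo: H.
Heavy syllables in the domain: 3, 7. The rightmost is syllable 7 (mo:).
Primary stress: syllable 7 → pap.bi.nu:.du.ki.ga.ˈmo:.go:.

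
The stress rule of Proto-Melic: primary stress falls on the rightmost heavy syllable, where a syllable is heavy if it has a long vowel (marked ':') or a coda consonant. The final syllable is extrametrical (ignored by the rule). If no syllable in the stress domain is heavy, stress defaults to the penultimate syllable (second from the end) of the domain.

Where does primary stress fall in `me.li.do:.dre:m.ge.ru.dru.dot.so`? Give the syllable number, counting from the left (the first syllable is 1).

8

The final syllable (9, so) is extrametrical; the stress domain is syllables 1–8.
Weights: 1 me L, 2 li L, 3 do: H, 4 dre:m H, 5 ge L, 6 ru L, 7 dru L, 8 dot H.
Heavy syllables in the domain: 3, 4, 8. The rightmost is syllable 8 (dot).
Primary stress: syllable 8 → me.li.do:.dre:m.ge.ru.dru.ˈdot.so.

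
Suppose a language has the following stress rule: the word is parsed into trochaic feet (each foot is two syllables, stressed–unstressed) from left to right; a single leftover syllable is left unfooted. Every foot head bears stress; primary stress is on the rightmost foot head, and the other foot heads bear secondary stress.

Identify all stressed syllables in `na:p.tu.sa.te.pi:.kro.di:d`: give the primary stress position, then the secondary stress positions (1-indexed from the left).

Parse left to right into trochaic (ˈσσ) feet: (ˈna:p.tu) (ˈsa.te) (ˈpi:.kro) di:d. Syllable 7 is left unfooted.
Foot heads (stressed positions): 1, 3, 5.
End Rule Rightmost: primary stress on the rightmost head = syllable 5.
Secondary stress on 1, 3: ˌna:p.tu.ˌsa.te.ˈpi:.kro.di:d.

primary 5, secondary 1, 3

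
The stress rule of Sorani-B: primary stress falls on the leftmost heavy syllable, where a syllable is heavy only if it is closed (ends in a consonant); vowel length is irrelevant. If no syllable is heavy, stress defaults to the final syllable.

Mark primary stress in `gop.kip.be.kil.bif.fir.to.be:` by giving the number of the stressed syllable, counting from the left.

Weights: 1 gop H, 2 kip H, 3 be L, 4 kil H, 5 bif H, 6 fir H, 7 to L, 8 be: L.
Heavy syllables in the domain: 1, 2, 4, 5, 6. The leftmost is syllable 1 (gop).
Primary stress: syllable 1 → ˈgop.kip.be.kil.bif.fir.to.be:.

1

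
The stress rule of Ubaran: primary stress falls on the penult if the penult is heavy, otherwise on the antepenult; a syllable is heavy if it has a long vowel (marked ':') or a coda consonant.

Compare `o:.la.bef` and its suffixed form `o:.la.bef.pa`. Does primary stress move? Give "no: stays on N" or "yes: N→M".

Base `o:.la.bef` (3 syllables):
  Weights: 1 o: H, 2 la L, 3 bef H.
  The penult (syllable 2, la) is light, so stress falls on the antepenult (syllable 1, o:).
  → primary stress on syllable 1.
Suffixed `o:.la.bef.pa` (4 syllables):
  Weights: 2 la L, 3 bef H, 4 pa L.
  The penult (syllable 3, bef) is heavy, so it takes stress.
  → primary stress on syllable 3.

yes: 1→3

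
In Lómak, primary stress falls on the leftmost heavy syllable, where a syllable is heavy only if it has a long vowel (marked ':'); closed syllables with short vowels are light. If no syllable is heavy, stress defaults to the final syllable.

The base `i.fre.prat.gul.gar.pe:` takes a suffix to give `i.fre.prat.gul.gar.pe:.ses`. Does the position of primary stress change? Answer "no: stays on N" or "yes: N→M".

no: stays on 6

Base `i.fre.prat.gul.gar.pe:` (6 syllables):
  Weights: 1 i L, 2 fre L, 3 prat L, 4 gul L, 5 gar L, 6 pe: H.
  Heavy syllables in the domain: 6. The leftmost is syllable 6 (pe:).
  → primary stress on syllable 6.
Suffixed `i.fre.prat.gul.gar.pe:.ses` (7 syllables):
  Weights: 1 i L, 2 fre L, 3 prat L, 4 gul L, 5 gar L, 6 pe: H, 7 ses L.
  Heavy syllables in the domain: 6. The leftmost is syllable 6 (pe:).
  → primary stress on syllable 6.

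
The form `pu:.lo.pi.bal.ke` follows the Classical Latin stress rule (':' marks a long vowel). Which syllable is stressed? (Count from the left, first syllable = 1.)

Classical Latin: stress the penult if heavy (long vowel or closed), else the antepenult.
Weights: 3 pi L, 4 bal H, 5 ke L.
The penult (syllable 4, bal) is heavy, so it takes stress.
Stress on syllable 4: pu:.lo.pi.ˈbal.ke.

4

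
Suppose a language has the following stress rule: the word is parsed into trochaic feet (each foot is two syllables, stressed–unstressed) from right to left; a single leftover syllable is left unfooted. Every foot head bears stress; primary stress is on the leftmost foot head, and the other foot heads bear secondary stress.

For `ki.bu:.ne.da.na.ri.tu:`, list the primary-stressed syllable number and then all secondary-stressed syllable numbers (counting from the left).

Parse right to left into trochaic (ˈσσ) feet: ki (ˈbu:.ne) (ˈda.na) (ˈri.tu:). Syllable 1 is left unfooted.
Foot heads (stressed positions): 2, 4, 6.
End Rule Leftmost: primary stress on the leftmost head = syllable 2.
Secondary stress on 4, 6: ki.ˈbu:.ne.ˌda.na.ˌri.tu:.

primary 2, secondary 4, 6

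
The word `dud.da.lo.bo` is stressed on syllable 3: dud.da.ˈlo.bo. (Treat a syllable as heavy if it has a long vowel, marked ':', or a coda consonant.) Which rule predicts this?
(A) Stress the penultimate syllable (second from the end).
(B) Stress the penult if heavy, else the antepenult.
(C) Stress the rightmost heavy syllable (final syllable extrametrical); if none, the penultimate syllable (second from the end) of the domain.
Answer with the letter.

A

Rule A → syllable 3 ✓.
Rule B → syllable 2 (observed: 3).
Rule C → syllable 1 (observed: 3).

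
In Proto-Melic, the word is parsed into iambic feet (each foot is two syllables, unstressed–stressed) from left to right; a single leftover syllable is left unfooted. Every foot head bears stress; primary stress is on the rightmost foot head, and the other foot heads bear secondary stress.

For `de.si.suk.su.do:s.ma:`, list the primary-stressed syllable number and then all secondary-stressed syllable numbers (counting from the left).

primary 6, secondary 2, 4

Parse left to right into iambic (σˈσ) feet: (de.ˈsi) (suk.ˈsu) (do:s.ˈma:).
Foot heads (stressed positions): 2, 4, 6.
End Rule Rightmost: primary stress on the rightmost head = syllable 6.
Secondary stress on 2, 4: de.ˌsi.suk.ˌsu.do:s.ˈma:.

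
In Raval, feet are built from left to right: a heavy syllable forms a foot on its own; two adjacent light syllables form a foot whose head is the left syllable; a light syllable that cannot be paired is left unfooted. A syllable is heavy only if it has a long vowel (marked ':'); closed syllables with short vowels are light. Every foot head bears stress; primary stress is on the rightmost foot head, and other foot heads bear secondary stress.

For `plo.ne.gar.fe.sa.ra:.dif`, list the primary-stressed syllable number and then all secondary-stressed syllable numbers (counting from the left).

primary 6, secondary 1, 3

Weights: 1 plo L, 2 ne L, 3 gar L, 4 fe L, 5 sa L, 6 ra: H, 7 dif L.
Parse left to right (heavy = foot alone; LL = one foot; stranded L unfooted): (ˈplo.ne) (ˈgar.fe) sa (ˈra:) dif.
Foot heads: 1, 3, 6.
Primary stress on the rightmost head = syllable 6.
Secondary stress on 1, 3: ˌplo.ne.ˌgar.fe.sa.ˈra:.dif.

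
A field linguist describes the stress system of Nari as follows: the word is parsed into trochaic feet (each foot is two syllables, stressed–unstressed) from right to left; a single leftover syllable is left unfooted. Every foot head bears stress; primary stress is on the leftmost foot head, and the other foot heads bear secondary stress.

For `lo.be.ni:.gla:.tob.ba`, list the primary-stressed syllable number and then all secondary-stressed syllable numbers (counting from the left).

Parse right to left into trochaic (ˈσσ) feet: (ˈlo.be) (ˈni:.gla:) (ˈtob.ba).
Foot heads (stressed positions): 1, 3, 5.
End Rule Leftmost: primary stress on the leftmost head = syllable 1.
Secondary stress on 3, 5: ˈlo.be.ˌni:.gla:.ˌtob.ba.

primary 1, secondary 3, 5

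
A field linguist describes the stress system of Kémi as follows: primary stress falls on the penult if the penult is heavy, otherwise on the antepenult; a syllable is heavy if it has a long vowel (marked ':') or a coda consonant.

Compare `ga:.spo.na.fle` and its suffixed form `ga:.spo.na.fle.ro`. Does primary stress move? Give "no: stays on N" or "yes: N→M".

Base `ga:.spo.na.fle` (4 syllables):
  Weights: 2 spo L, 3 na L, 4 fle L.
  The penult (syllable 3, na) is light, so stress falls on the antepenult (syllable 2, spo).
  → primary stress on syllable 2.
Suffixed `ga:.spo.na.fle.ro` (5 syllables):
  Weights: 3 na L, 4 fle L, 5 ro L.
  The penult (syllable 4, fle) is light, so stress falls on the antepenult (syllable 3, na).
  → primary stress on syllable 3.

yes: 2→3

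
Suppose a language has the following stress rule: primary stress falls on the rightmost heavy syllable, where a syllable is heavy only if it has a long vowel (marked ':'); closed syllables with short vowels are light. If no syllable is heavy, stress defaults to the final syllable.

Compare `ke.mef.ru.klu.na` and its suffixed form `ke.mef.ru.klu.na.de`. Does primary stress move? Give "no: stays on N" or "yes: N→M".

Base `ke.mef.ru.klu.na` (5 syllables):
  Weights: 1 ke L, 2 mef L, 3 ru L, 4 klu L, 5 na L.
  No heavy syllable in the domain; default to the final syllable = syllable 5.
  → primary stress on syllable 5.
Suffixed `ke.mef.ru.klu.na.de` (6 syllables):
  Weights: 1 ke L, 2 mef L, 3 ru L, 4 klu L, 5 na L, 6 de L.
  No heavy syllable in the domain; default to the final syllable = syllable 6.
  → primary stress on syllable 6.

yes: 5→6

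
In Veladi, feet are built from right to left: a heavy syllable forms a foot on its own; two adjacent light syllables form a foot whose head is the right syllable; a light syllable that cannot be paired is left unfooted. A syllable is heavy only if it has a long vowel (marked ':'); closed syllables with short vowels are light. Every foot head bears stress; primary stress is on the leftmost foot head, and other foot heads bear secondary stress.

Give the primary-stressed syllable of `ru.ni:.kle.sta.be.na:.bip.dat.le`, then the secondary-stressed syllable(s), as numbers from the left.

primary 2, secondary 5, 6, 9

Weights: 1 ru L, 2 ni: H, 3 kle L, 4 sta L, 5 be L, 6 na: H, 7 bip L, 8 dat L, 9 le L.
Parse right to left (heavy = foot alone; LL = one foot; stranded L unfooted): ru (ˈni:) kle (sta.ˈbe) (ˈna:) bip (dat.ˈle).
Foot heads: 2, 5, 6, 9.
Primary stress on the leftmost head = syllable 2.
Secondary stress on 5, 6, 9: ru.ˈni:.kle.sta.ˌbe.ˌna:.bip.dat.ˌle.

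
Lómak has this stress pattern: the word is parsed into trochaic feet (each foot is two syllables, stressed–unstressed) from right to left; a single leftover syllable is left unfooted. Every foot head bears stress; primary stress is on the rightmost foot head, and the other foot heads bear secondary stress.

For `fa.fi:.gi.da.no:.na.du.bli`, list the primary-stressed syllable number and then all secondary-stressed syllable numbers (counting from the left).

primary 7, secondary 1, 3, 5

Parse right to left into trochaic (ˈσσ) feet: (ˈfa.fi:) (ˈgi.da) (ˈno:.na) (ˈdu.bli).
Foot heads (stressed positions): 1, 3, 5, 7.
End Rule Rightmost: primary stress on the rightmost head = syllable 7.
Secondary stress on 1, 3, 5: ˌfa.fi:.ˌgi.da.ˌno:.na.ˈdu.bli.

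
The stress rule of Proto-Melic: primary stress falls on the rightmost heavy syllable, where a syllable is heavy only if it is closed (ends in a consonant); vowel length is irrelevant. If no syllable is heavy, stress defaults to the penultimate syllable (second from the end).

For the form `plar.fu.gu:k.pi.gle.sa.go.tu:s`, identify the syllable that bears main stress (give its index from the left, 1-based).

Weights: 1 plar H, 2 fu L, 3 gu:k H, 4 pi L, 5 gle L, 6 sa L, 7 go L, 8 tu:s H.
Heavy syllables in the domain: 1, 3, 8. The rightmost is syllable 8 (tu:s).
Primary stress: syllable 8 → plar.fu.gu:k.pi.gle.sa.go.ˈtu:s.

8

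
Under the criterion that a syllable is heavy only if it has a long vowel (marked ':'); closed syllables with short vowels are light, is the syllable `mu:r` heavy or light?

`mu:r`: long vowel, closed (coda /r/). Long vowel → heavy.

heavy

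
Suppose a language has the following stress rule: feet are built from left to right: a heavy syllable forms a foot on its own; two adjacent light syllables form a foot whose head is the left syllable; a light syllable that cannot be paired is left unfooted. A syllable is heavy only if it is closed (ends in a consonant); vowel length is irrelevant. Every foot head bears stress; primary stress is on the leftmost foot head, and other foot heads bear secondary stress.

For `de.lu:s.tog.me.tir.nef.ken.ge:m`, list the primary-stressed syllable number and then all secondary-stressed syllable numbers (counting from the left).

primary 2, secondary 3, 5, 6, 7, 8

Weights: 1 de L, 2 lu:s H, 3 tog H, 4 me L, 5 tir H, 6 nef H, 7 ken H, 8 ge:m H.
Parse left to right (heavy = foot alone; LL = one foot; stranded L unfooted): de (ˈlu:s) (ˈtog) me (ˈtir) (ˈnef) (ˈken) (ˈge:m).
Foot heads: 2, 3, 5, 6, 7, 8.
Primary stress on the leftmost head = syllable 2.
Secondary stress on 3, 5, 6, 7, 8: de.ˈlu:s.ˌtog.me.ˌtir.ˌnef.ˌken.ˌge:m.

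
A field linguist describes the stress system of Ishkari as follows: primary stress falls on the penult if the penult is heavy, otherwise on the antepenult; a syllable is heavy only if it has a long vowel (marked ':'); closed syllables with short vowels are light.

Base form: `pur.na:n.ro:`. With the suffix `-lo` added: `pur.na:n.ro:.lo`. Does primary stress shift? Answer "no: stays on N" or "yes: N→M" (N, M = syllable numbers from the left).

yes: 2→3

Base `pur.na:n.ro:` (3 syllables):
  Weights: 1 pur L, 2 na:n H, 3 ro: H.
  The penult (syllable 2, na:n) is heavy, so it takes stress.
  → primary stress on syllable 2.
Suffixed `pur.na:n.ro:.lo` (4 syllables):
  Weights: 2 na:n H, 3 ro: H, 4 lo L.
  The penult (syllable 3, ro:) is heavy, so it takes stress.
  → primary stress on syllable 3.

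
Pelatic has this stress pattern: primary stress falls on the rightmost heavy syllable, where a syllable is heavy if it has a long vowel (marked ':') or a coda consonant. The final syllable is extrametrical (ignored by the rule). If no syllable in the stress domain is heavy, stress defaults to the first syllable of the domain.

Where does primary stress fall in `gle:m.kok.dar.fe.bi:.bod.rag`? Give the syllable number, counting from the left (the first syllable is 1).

6

The final syllable (7, rag) is extrametrical; the stress domain is syllables 1–6.
Weights: 1 gle:m H, 2 kok H, 3 dar H, 4 fe L, 5 bi: H, 6 bod H.
Heavy syllables in the domain: 1, 2, 3, 5, 6. The rightmost is syllable 6 (bod).
Primary stress: syllable 6 → gle:m.kok.dar.fe.bi:.ˈbod.rag.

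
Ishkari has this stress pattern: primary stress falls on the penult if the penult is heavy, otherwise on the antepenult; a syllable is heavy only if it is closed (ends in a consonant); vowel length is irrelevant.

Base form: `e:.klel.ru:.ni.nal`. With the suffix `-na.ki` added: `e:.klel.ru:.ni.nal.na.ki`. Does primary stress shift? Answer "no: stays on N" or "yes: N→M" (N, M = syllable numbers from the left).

Base `e:.klel.ru:.ni.nal` (5 syllables):
  Weights: 3 ru: L, 4 ni L, 5 nal H.
  The penult (syllable 4, ni) is light, so stress falls on the antepenult (syllable 3, ru:).
  → primary stress on syllable 3.
Suffixed `e:.klel.ru:.ni.nal.na.ki` (7 syllables):
  Weights: 5 nal H, 6 na L, 7 ki L.
  The penult (syllable 6, na) is light, so stress falls on the antepenult (syllable 5, nal).
  → primary stress on syllable 5.

yes: 3→5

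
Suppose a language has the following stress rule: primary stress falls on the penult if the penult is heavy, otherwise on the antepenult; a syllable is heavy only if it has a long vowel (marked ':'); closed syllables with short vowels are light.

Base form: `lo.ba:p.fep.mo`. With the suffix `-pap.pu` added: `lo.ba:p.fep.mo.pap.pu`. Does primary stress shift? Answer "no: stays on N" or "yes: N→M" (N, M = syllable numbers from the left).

Base `lo.ba:p.fep.mo` (4 syllables):
  Weights: 2 ba:p H, 3 fep L, 4 mo L.
  The penult (syllable 3, fep) is light, so stress falls on the antepenult (syllable 2, ba:p).
  → primary stress on syllable 2.
Suffixed `lo.ba:p.fep.mo.pap.pu` (6 syllables):
  Weights: 4 mo L, 5 pap L, 6 pu L.
  The penult (syllable 5, pap) is light, so stress falls on the antepenult (syllable 4, mo).
  → primary stress on syllable 4.

yes: 2→4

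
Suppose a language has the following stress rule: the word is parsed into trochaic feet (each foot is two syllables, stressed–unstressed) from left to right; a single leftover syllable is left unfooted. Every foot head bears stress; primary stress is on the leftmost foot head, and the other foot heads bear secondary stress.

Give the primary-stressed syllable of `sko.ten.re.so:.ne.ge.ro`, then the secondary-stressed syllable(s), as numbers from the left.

primary 1, secondary 3, 5

Parse left to right into trochaic (ˈσσ) feet: (ˈsko.ten) (ˈre.so:) (ˈne.ge) ro. Syllable 7 is left unfooted.
Foot heads (stressed positions): 1, 3, 5.
End Rule Leftmost: primary stress on the leftmost head = syllable 1.
Secondary stress on 3, 5: ˈsko.ten.ˌre.so:.ˌne.ge.ro.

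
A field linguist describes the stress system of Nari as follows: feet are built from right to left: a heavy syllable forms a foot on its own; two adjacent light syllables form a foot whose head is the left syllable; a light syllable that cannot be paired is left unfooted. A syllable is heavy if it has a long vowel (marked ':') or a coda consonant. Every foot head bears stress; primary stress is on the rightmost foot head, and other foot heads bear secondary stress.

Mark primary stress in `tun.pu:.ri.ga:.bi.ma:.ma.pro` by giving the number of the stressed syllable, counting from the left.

7

Weights: 1 tun H, 2 pu: H, 3 ri L, 4 ga: H, 5 bi L, 6 ma: H, 7 ma L, 8 pro L.
Parse right to left (heavy = foot alone; LL = one foot; stranded L unfooted): (ˈtun) (ˈpu:) ri (ˈga:) bi (ˈma:) (ˈma.pro).
Foot heads: 1, 2, 4, 6, 7.
Primary stress on the rightmost head = syllable 7.
Primary stress: syllable 7 → tun.pu:.ri.ga:.bi.ma:.ˈma.pro.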